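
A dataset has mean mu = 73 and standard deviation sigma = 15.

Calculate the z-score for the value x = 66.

-0.4667

Step 1: Recall the z-score formula: z = (x - mu) / sigma
Step 2: Substitute values: z = (66 - 73) / 15
Step 3: z = -7 / 15 = -0.4667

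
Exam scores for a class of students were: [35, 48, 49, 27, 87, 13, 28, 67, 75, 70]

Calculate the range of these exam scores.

74

Step 1: Identify the maximum value: max = 87
Step 2: Identify the minimum value: min = 13
Step 3: Range = max - min = 87 - 13 = 74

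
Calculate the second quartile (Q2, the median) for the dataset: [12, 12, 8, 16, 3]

12

Step 1: Sort the data: [3, 8, 12, 12, 16]
Step 2: n = 5
Step 3: Q2 is the median. Since n is odd, it is the middle value at position 3: 12
Step 4: Q2 = 12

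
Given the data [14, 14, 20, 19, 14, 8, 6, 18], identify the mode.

14

Step 1: Count the frequency of each value:
  6: appears 1 time(s)
  8: appears 1 time(s)
  14: appears 3 time(s)
  18: appears 1 time(s)
  19: appears 1 time(s)
  20: appears 1 time(s)
Step 2: The value 14 appears most frequently (3 times).
Step 3: Mode = 14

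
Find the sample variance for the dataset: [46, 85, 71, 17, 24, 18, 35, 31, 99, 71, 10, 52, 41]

782.641

Step 1: Compute the mean: (46 + 85 + 71 + 17 + 24 + 18 + 35 + 31 + 99 + 71 + 10 + 52 + 41) / 13 = 46.1538
Step 2: Compute squared deviations from the mean:
  (46 - 46.1538)^2 = 0.0237
  (85 - 46.1538)^2 = 1509.0237
  (71 - 46.1538)^2 = 617.3314
  (17 - 46.1538)^2 = 849.9467
  (24 - 46.1538)^2 = 490.7929
  (18 - 46.1538)^2 = 792.6391
  (35 - 46.1538)^2 = 124.4083
  (31 - 46.1538)^2 = 229.6391
  (99 - 46.1538)^2 = 2792.716
  (71 - 46.1538)^2 = 617.3314
  (10 - 46.1538)^2 = 1307.1006
  (52 - 46.1538)^2 = 34.1775
  (41 - 46.1538)^2 = 26.5621
Step 3: Sum of squared deviations = 9391.6923
Step 4: Sample variance = 9391.6923 / 12 = 782.641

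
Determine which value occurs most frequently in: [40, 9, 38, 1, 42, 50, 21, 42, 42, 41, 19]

42

Step 1: Count the frequency of each value:
  1: appears 1 time(s)
  9: appears 1 time(s)
  19: appears 1 time(s)
  21: appears 1 time(s)
  38: appears 1 time(s)
  40: appears 1 time(s)
  41: appears 1 time(s)
  42: appears 3 time(s)
  50: appears 1 time(s)
Step 2: The value 42 appears most frequently (3 times).
Step 3: Mode = 42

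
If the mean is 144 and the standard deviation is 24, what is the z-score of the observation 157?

0.5417

Step 1: Recall the z-score formula: z = (x - mu) / sigma
Step 2: Substitute values: z = (157 - 144) / 24
Step 3: z = 13 / 24 = 0.5417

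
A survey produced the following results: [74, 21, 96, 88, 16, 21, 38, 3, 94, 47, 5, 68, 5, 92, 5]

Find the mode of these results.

5

Step 1: Count the frequency of each value:
  3: appears 1 time(s)
  5: appears 3 time(s)
  16: appears 1 time(s)
  21: appears 2 time(s)
  38: appears 1 time(s)
  47: appears 1 time(s)
  68: appears 1 time(s)
  74: appears 1 time(s)
  88: appears 1 time(s)
  92: appears 1 time(s)
  94: appears 1 time(s)
  96: appears 1 time(s)
Step 2: The value 5 appears most frequently (3 times).
Step 3: Mode = 5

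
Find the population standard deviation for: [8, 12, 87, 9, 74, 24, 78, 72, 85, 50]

31.6274

Step 1: Compute the mean: 49.9
Step 2: Sum of squared deviations from the mean: 10002.9
Step 3: Population variance = 10002.9 / 10 = 1000.29
Step 4: Standard deviation = sqrt(1000.29) = 31.6274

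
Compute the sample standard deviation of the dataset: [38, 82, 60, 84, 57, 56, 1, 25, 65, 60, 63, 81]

24.4168

Step 1: Compute the mean: 56
Step 2: Sum of squared deviations from the mean: 6558
Step 3: Sample variance = 6558 / 11 = 596.1818
Step 4: Standard deviation = sqrt(596.1818) = 24.4168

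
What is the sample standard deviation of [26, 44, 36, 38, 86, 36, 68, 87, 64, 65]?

21.8785

Step 1: Compute the mean: 55
Step 2: Sum of squared deviations from the mean: 4308
Step 3: Sample variance = 4308 / 9 = 478.6667
Step 4: Standard deviation = sqrt(478.6667) = 21.8785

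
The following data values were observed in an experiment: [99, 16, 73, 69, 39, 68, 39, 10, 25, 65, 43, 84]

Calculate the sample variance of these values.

781.1818

Step 1: Compute the mean: (99 + 16 + 73 + 69 + 39 + 68 + 39 + 10 + 25 + 65 + 43 + 84) / 12 = 52.5
Step 2: Compute squared deviations from the mean:
  (99 - 52.5)^2 = 2162.25
  (16 - 52.5)^2 = 1332.25
  (73 - 52.5)^2 = 420.25
  (69 - 52.5)^2 = 272.25
  (39 - 52.5)^2 = 182.25
  (68 - 52.5)^2 = 240.25
  (39 - 52.5)^2 = 182.25
  (10 - 52.5)^2 = 1806.25
  (25 - 52.5)^2 = 756.25
  (65 - 52.5)^2 = 156.25
  (43 - 52.5)^2 = 90.25
  (84 - 52.5)^2 = 992.25
Step 3: Sum of squared deviations = 8593
Step 4: Sample variance = 8593 / 11 = 781.1818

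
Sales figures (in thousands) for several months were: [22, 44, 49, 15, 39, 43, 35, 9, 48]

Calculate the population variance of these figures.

195.284

Step 1: Compute the mean: (22 + 44 + 49 + 15 + 39 + 43 + 35 + 9 + 48) / 9 = 33.7778
Step 2: Compute squared deviations from the mean:
  (22 - 33.7778)^2 = 138.716
  (44 - 33.7778)^2 = 104.4938
  (49 - 33.7778)^2 = 231.716
  (15 - 33.7778)^2 = 352.6049
  (39 - 33.7778)^2 = 27.2716
  (43 - 33.7778)^2 = 85.0494
  (35 - 33.7778)^2 = 1.4938
  (9 - 33.7778)^2 = 613.9383
  (48 - 33.7778)^2 = 202.2716
Step 3: Sum of squared deviations = 1757.5556
Step 4: Population variance = 1757.5556 / 9 = 195.284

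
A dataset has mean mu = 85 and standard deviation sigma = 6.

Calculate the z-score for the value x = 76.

-1.5

Step 1: Recall the z-score formula: z = (x - mu) / sigma
Step 2: Substitute values: z = (76 - 85) / 6
Step 3: z = -9 / 6 = -1.5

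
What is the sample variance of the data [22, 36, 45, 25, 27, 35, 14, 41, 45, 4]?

184.2667

Step 1: Compute the mean: (22 + 36 + 45 + 25 + 27 + 35 + 14 + 41 + 45 + 4) / 10 = 29.4
Step 2: Compute squared deviations from the mean:
  (22 - 29.4)^2 = 54.76
  (36 - 29.4)^2 = 43.56
  (45 - 29.4)^2 = 243.36
  (25 - 29.4)^2 = 19.36
  (27 - 29.4)^2 = 5.76
  (35 - 29.4)^2 = 31.36
  (14 - 29.4)^2 = 237.16
  (41 - 29.4)^2 = 134.56
  (45 - 29.4)^2 = 243.36
  (4 - 29.4)^2 = 645.16
Step 3: Sum of squared deviations = 1658.4
Step 4: Sample variance = 1658.4 / 9 = 184.2667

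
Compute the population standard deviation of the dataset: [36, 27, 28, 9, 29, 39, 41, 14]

10.6822

Step 1: Compute the mean: 27.875
Step 2: Sum of squared deviations from the mean: 912.875
Step 3: Population variance = 912.875 / 8 = 114.1094
Step 4: Standard deviation = sqrt(114.1094) = 10.6822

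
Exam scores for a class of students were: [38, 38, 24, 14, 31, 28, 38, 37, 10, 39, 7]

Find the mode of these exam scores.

38

Step 1: Count the frequency of each value:
  7: appears 1 time(s)
  10: appears 1 time(s)
  14: appears 1 time(s)
  24: appears 1 time(s)
  28: appears 1 time(s)
  31: appears 1 time(s)
  37: appears 1 time(s)
  38: appears 3 time(s)
  39: appears 1 time(s)
Step 2: The value 38 appears most frequently (3 times).
Step 3: Mode = 38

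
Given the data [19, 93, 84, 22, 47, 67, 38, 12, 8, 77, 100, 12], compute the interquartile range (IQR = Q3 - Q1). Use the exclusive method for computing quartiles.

68.5

Step 1: Sort the data: [8, 12, 12, 19, 22, 38, 47, 67, 77, 84, 93, 100]
Step 2: n = 12
Step 3: Using the exclusive quartile method:
  Q1 = 13.75
  Q2 (median) = 42.5
  Q3 = 82.25
  IQR = Q3 - Q1 = 82.25 - 13.75 = 68.5
Step 4: IQR = 68.5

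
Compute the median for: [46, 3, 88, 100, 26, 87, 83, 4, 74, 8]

60

Step 1: Sort the data in ascending order: [3, 4, 8, 26, 46, 74, 83, 87, 88, 100]
Step 2: The number of values is n = 10.
Step 3: Since n is even, the median is the average of positions 5 and 6:
  Median = (46 + 74) / 2 = 60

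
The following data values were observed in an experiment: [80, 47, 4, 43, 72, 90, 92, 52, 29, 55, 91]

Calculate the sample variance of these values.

807.0727

Step 1: Compute the mean: (80 + 47 + 4 + 43 + 72 + 90 + 92 + 52 + 29 + 55 + 91) / 11 = 59.5455
Step 2: Compute squared deviations from the mean:
  (80 - 59.5455)^2 = 418.3884
  (47 - 59.5455)^2 = 157.3884
  (4 - 59.5455)^2 = 3085.2975
  (43 - 59.5455)^2 = 273.7521
  (72 - 59.5455)^2 = 155.1157
  (90 - 59.5455)^2 = 927.4793
  (92 - 59.5455)^2 = 1053.2975
  (52 - 59.5455)^2 = 56.9339
  (29 - 59.5455)^2 = 933.0248
  (55 - 59.5455)^2 = 20.6612
  (91 - 59.5455)^2 = 989.3884
Step 3: Sum of squared deviations = 8070.7273
Step 4: Sample variance = 8070.7273 / 10 = 807.0727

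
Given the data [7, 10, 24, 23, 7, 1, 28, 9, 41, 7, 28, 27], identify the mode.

7

Step 1: Count the frequency of each value:
  1: appears 1 time(s)
  7: appears 3 time(s)
  9: appears 1 time(s)
  10: appears 1 time(s)
  23: appears 1 time(s)
  24: appears 1 time(s)
  27: appears 1 time(s)
  28: appears 2 time(s)
  41: appears 1 time(s)
Step 2: The value 7 appears most frequently (3 times).
Step 3: Mode = 7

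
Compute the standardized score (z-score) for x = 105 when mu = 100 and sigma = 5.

1

Step 1: Recall the z-score formula: z = (x - mu) / sigma
Step 2: Substitute values: z = (105 - 100) / 5
Step 3: z = 5 / 5 = 1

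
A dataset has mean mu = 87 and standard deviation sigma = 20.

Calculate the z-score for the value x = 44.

-2.15

Step 1: Recall the z-score formula: z = (x - mu) / sigma
Step 2: Substitute values: z = (44 - 87) / 20
Step 3: z = -43 / 20 = -2.15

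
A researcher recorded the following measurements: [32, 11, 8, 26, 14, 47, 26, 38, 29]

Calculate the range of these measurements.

39

Step 1: Identify the maximum value: max = 47
Step 2: Identify the minimum value: min = 8
Step 3: Range = max - min = 47 - 8 = 39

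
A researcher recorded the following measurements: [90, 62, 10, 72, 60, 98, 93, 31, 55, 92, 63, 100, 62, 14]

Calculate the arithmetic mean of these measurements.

64.4286

Step 1: Sum all values: 90 + 62 + 10 + 72 + 60 + 98 + 93 + 31 + 55 + 92 + 63 + 100 + 62 + 14 = 902
Step 2: Count the number of values: n = 14
Step 3: Mean = sum / n = 902 / 14 = 64.4286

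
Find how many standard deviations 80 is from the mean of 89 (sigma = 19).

-0.4737

Step 1: Recall the z-score formula: z = (x - mu) / sigma
Step 2: Substitute values: z = (80 - 89) / 19
Step 3: z = -9 / 19 = -0.4737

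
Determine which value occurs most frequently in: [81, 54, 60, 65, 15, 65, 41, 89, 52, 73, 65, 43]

65

Step 1: Count the frequency of each value:
  15: appears 1 time(s)
  41: appears 1 time(s)
  43: appears 1 time(s)
  52: appears 1 time(s)
  54: appears 1 time(s)
  60: appears 1 time(s)
  65: appears 3 time(s)
  73: appears 1 time(s)
  81: appears 1 time(s)
  89: appears 1 time(s)
Step 2: The value 65 appears most frequently (3 times).
Step 3: Mode = 65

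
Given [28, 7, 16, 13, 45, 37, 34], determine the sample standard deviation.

14.0204

Step 1: Compute the mean: 25.7143
Step 2: Sum of squared deviations from the mean: 1179.4286
Step 3: Sample variance = 1179.4286 / 6 = 196.5714
Step 4: Standard deviation = sqrt(196.5714) = 14.0204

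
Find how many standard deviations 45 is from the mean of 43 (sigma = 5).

0.4

Step 1: Recall the z-score formula: z = (x - mu) / sigma
Step 2: Substitute values: z = (45 - 43) / 5
Step 3: z = 2 / 5 = 0.4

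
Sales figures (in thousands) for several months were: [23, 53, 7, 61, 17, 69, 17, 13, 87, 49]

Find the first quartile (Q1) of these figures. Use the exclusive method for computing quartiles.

16

Step 1: Sort the data: [7, 13, 17, 17, 23, 49, 53, 61, 69, 87]
Step 2: n = 10
Step 3: Using the exclusive quartile method:
  Q1 = 16
  Q2 (median) = 36
  Q3 = 63
  IQR = Q3 - Q1 = 63 - 16 = 47
Step 4: Q1 = 16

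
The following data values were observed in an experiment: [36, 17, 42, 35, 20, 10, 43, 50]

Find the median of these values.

35.5

Step 1: Sort the data in ascending order: [10, 17, 20, 35, 36, 42, 43, 50]
Step 2: The number of values is n = 8.
Step 3: Since n is even, the median is the average of positions 4 and 5:
  Median = (35 + 36) / 2 = 35.5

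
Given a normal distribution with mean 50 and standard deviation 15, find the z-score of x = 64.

0.9333

Step 1: Recall the z-score formula: z = (x - mu) / sigma
Step 2: Substitute values: z = (64 - 50) / 15
Step 3: z = 14 / 15 = 0.9333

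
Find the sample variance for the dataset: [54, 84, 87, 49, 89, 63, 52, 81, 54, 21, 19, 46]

564.9318

Step 1: Compute the mean: (54 + 84 + 87 + 49 + 89 + 63 + 52 + 81 + 54 + 21 + 19 + 46) / 12 = 58.25
Step 2: Compute squared deviations from the mean:
  (54 - 58.25)^2 = 18.0625
  (84 - 58.25)^2 = 663.0625
  (87 - 58.25)^2 = 826.5625
  (49 - 58.25)^2 = 85.5625
  (89 - 58.25)^2 = 945.5625
  (63 - 58.25)^2 = 22.5625
  (52 - 58.25)^2 = 39.0625
  (81 - 58.25)^2 = 517.5625
  (54 - 58.25)^2 = 18.0625
  (21 - 58.25)^2 = 1387.5625
  (19 - 58.25)^2 = 1540.5625
  (46 - 58.25)^2 = 150.0625
Step 3: Sum of squared deviations = 6214.25
Step 4: Sample variance = 6214.25 / 11 = 564.9318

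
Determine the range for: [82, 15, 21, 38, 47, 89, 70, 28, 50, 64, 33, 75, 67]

74

Step 1: Identify the maximum value: max = 89
Step 2: Identify the minimum value: min = 15
Step 3: Range = max - min = 89 - 15 = 74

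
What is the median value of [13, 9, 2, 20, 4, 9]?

9

Step 1: Sort the data in ascending order: [2, 4, 9, 9, 13, 20]
Step 2: The number of values is n = 6.
Step 3: Since n is even, the median is the average of positions 3 and 4:
  Median = (9 + 9) / 2 = 9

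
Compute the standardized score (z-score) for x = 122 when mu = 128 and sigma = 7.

-0.8571

Step 1: Recall the z-score formula: z = (x - mu) / sigma
Step 2: Substitute values: z = (122 - 128) / 7
Step 3: z = -6 / 7 = -0.8571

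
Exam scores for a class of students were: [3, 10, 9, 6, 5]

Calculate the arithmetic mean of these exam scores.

6.6

Step 1: Sum all values: 3 + 10 + 9 + 6 + 5 = 33
Step 2: Count the number of values: n = 5
Step 3: Mean = sum / n = 33 / 5 = 6.6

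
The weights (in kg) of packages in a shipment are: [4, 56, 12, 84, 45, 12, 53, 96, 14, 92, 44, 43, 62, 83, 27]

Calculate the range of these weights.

92

Step 1: Identify the maximum value: max = 96
Step 2: Identify the minimum value: min = 4
Step 3: Range = max - min = 96 - 4 = 92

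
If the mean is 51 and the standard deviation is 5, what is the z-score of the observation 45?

-1.2

Step 1: Recall the z-score formula: z = (x - mu) / sigma
Step 2: Substitute values: z = (45 - 51) / 5
Step 3: z = -6 / 5 = -1.2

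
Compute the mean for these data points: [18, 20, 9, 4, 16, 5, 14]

12.2857

Step 1: Sum all values: 18 + 20 + 9 + 4 + 16 + 5 + 14 = 86
Step 2: Count the number of values: n = 7
Step 3: Mean = sum / n = 86 / 7 = 12.2857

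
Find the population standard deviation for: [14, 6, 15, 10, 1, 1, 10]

5.2761

Step 1: Compute the mean: 8.1429
Step 2: Sum of squared deviations from the mean: 194.8571
Step 3: Population variance = 194.8571 / 7 = 27.8367
Step 4: Standard deviation = sqrt(27.8367) = 5.2761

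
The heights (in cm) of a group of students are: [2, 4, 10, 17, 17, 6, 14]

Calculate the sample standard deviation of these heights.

6.1914

Step 1: Compute the mean: 10
Step 2: Sum of squared deviations from the mean: 230
Step 3: Sample variance = 230 / 6 = 38.3333
Step 4: Standard deviation = sqrt(38.3333) = 6.1914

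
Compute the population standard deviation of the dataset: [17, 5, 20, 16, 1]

7.4135

Step 1: Compute the mean: 11.8
Step 2: Sum of squared deviations from the mean: 274.8
Step 3: Population variance = 274.8 / 5 = 54.96
Step 4: Standard deviation = sqrt(54.96) = 7.4135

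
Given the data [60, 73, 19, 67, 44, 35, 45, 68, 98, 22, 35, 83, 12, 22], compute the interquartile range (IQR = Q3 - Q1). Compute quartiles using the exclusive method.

47.25

Step 1: Sort the data: [12, 19, 22, 22, 35, 35, 44, 45, 60, 67, 68, 73, 83, 98]
Step 2: n = 14
Step 3: Using the exclusive quartile method:
  Q1 = 22
  Q2 (median) = 44.5
  Q3 = 69.25
  IQR = Q3 - Q1 = 69.25 - 22 = 47.25
Step 4: IQR = 47.25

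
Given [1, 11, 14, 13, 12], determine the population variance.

22.16

Step 1: Compute the mean: (1 + 11 + 14 + 13 + 12) / 5 = 10.2
Step 2: Compute squared deviations from the mean:
  (1 - 10.2)^2 = 84.64
  (11 - 10.2)^2 = 0.64
  (14 - 10.2)^2 = 14.44
  (13 - 10.2)^2 = 7.84
  (12 - 10.2)^2 = 3.24
Step 3: Sum of squared deviations = 110.8
Step 4: Population variance = 110.8 / 5 = 22.16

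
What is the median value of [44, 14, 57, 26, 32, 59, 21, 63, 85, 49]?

46.5

Step 1: Sort the data in ascending order: [14, 21, 26, 32, 44, 49, 57, 59, 63, 85]
Step 2: The number of values is n = 10.
Step 3: Since n is even, the median is the average of positions 5 and 6:
  Median = (44 + 49) / 2 = 46.5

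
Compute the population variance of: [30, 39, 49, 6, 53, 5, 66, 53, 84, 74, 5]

712.876

Step 1: Compute the mean: (30 + 39 + 49 + 6 + 53 + 5 + 66 + 53 + 84 + 74 + 5) / 11 = 42.1818
Step 2: Compute squared deviations from the mean:
  (30 - 42.1818)^2 = 148.3967
  (39 - 42.1818)^2 = 10.124
  (49 - 42.1818)^2 = 46.4876
  (6 - 42.1818)^2 = 1309.124
  (53 - 42.1818)^2 = 117.0331
  (5 - 42.1818)^2 = 1382.4876
  (66 - 42.1818)^2 = 567.3058
  (53 - 42.1818)^2 = 117.0331
  (84 - 42.1818)^2 = 1748.7603
  (74 - 42.1818)^2 = 1012.3967
  (5 - 42.1818)^2 = 1382.4876
Step 3: Sum of squared deviations = 7841.6364
Step 4: Population variance = 7841.6364 / 11 = 712.876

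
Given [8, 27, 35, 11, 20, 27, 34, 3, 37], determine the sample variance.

158.5278

Step 1: Compute the mean: (8 + 27 + 35 + 11 + 20 + 27 + 34 + 3 + 37) / 9 = 22.4444
Step 2: Compute squared deviations from the mean:
  (8 - 22.4444)^2 = 208.642
  (27 - 22.4444)^2 = 20.7531
  (35 - 22.4444)^2 = 157.642
  (11 - 22.4444)^2 = 130.9753
  (20 - 22.4444)^2 = 5.9753
  (27 - 22.4444)^2 = 20.7531
  (34 - 22.4444)^2 = 133.5309
  (3 - 22.4444)^2 = 378.0864
  (37 - 22.4444)^2 = 211.8642
Step 3: Sum of squared deviations = 1268.2222
Step 4: Sample variance = 1268.2222 / 8 = 158.5278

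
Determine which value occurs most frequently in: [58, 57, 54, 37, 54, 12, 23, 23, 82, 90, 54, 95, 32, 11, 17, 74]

54

Step 1: Count the frequency of each value:
  11: appears 1 time(s)
  12: appears 1 time(s)
  17: appears 1 time(s)
  23: appears 2 time(s)
  32: appears 1 time(s)
  37: appears 1 time(s)
  54: appears 3 time(s)
  57: appears 1 time(s)
  58: appears 1 time(s)
  74: appears 1 time(s)
  82: appears 1 time(s)
  90: appears 1 time(s)
  95: appears 1 time(s)
Step 2: The value 54 appears most frequently (3 times).
Step 3: Mode = 54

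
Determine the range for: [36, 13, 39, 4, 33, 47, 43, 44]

43

Step 1: Identify the maximum value: max = 47
Step 2: Identify the minimum value: min = 4
Step 3: Range = max - min = 47 - 4 = 43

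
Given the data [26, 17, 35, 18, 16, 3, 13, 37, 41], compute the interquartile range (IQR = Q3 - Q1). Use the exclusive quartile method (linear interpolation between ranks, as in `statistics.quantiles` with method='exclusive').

21.5

Step 1: Sort the data: [3, 13, 16, 17, 18, 26, 35, 37, 41]
Step 2: n = 9
Step 3: Using the exclusive quartile method:
  Q1 = 14.5
  Q2 (median) = 18
  Q3 = 36
  IQR = Q3 - Q1 = 36 - 14.5 = 21.5
Step 4: IQR = 21.5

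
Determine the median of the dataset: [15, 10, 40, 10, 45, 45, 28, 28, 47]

28

Step 1: Sort the data in ascending order: [10, 10, 15, 28, 28, 40, 45, 45, 47]
Step 2: The number of values is n = 9.
Step 3: Since n is odd, the median is the middle value at position 5: 28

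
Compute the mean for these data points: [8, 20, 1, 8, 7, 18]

10.3333

Step 1: Sum all values: 8 + 20 + 1 + 8 + 7 + 18 = 62
Step 2: Count the number of values: n = 6
Step 3: Mean = sum / n = 62 / 6 = 10.3333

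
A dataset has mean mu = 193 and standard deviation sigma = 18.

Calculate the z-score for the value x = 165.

-1.5556

Step 1: Recall the z-score formula: z = (x - mu) / sigma
Step 2: Substitute values: z = (165 - 193) / 18
Step 3: z = -28 / 18 = -1.5556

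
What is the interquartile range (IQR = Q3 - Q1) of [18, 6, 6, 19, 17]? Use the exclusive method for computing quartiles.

12.5

Step 1: Sort the data: [6, 6, 17, 18, 19]
Step 2: n = 5
Step 3: Using the exclusive quartile method:
  Q1 = 6
  Q2 (median) = 17
  Q3 = 18.5
  IQR = Q3 - Q1 = 18.5 - 6 = 12.5
Step 4: IQR = 12.5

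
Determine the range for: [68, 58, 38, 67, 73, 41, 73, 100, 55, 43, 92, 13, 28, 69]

87

Step 1: Identify the maximum value: max = 100
Step 2: Identify the minimum value: min = 13
Step 3: Range = max - min = 100 - 13 = 87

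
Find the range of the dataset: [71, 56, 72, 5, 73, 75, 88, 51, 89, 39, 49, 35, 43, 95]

90

Step 1: Identify the maximum value: max = 95
Step 2: Identify the minimum value: min = 5
Step 3: Range = max - min = 95 - 5 = 90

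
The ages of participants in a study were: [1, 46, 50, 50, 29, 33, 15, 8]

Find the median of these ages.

31

Step 1: Sort the data in ascending order: [1, 8, 15, 29, 33, 46, 50, 50]
Step 2: The number of values is n = 8.
Step 3: Since n is even, the median is the average of positions 4 and 5:
  Median = (29 + 33) / 2 = 31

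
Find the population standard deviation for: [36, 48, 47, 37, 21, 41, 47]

8.8456

Step 1: Compute the mean: 39.5714
Step 2: Sum of squared deviations from the mean: 547.7143
Step 3: Population variance = 547.7143 / 7 = 78.2449
Step 4: Standard deviation = sqrt(78.2449) = 8.8456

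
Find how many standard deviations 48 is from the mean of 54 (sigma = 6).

-1

Step 1: Recall the z-score formula: z = (x - mu) / sigma
Step 2: Substitute values: z = (48 - 54) / 6
Step 3: z = -6 / 6 = -1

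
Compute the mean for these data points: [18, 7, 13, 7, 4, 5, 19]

10.4286

Step 1: Sum all values: 18 + 7 + 13 + 7 + 4 + 5 + 19 = 73
Step 2: Count the number of values: n = 7
Step 3: Mean = sum / n = 73 / 7 = 10.4286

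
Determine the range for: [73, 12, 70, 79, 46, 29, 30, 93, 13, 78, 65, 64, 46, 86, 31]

81

Step 1: Identify the maximum value: max = 93
Step 2: Identify the minimum value: min = 12
Step 3: Range = max - min = 93 - 12 = 81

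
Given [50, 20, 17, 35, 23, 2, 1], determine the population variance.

259.8367

Step 1: Compute the mean: (50 + 20 + 17 + 35 + 23 + 2 + 1) / 7 = 21.1429
Step 2: Compute squared deviations from the mean:
  (50 - 21.1429)^2 = 832.7347
  (20 - 21.1429)^2 = 1.3061
  (17 - 21.1429)^2 = 17.1633
  (35 - 21.1429)^2 = 192.0204
  (23 - 21.1429)^2 = 3.449
  (2 - 21.1429)^2 = 366.449
  (1 - 21.1429)^2 = 405.7347
Step 3: Sum of squared deviations = 1818.8571
Step 4: Population variance = 1818.8571 / 7 = 259.8367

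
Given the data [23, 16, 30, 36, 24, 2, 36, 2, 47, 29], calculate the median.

26.5

Step 1: Sort the data in ascending order: [2, 2, 16, 23, 24, 29, 30, 36, 36, 47]
Step 2: The number of values is n = 10.
Step 3: Since n is even, the median is the average of positions 5 and 6:
  Median = (24 + 29) / 2 = 26.5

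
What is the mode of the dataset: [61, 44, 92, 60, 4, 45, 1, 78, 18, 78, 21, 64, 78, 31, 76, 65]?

78

Step 1: Count the frequency of each value:
  1: appears 1 time(s)
  4: appears 1 time(s)
  18: appears 1 time(s)
  21: appears 1 time(s)
  31: appears 1 time(s)
  44: appears 1 time(s)
  45: appears 1 time(s)
  60: appears 1 time(s)
  61: appears 1 time(s)
  64: appears 1 time(s)
  65: appears 1 time(s)
  76: appears 1 time(s)
  78: appears 3 time(s)
  92: appears 1 time(s)
Step 2: The value 78 appears most frequently (3 times).
Step 3: Mode = 78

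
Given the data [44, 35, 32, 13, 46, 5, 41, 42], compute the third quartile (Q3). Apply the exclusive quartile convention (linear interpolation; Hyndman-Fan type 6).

43.5

Step 1: Sort the data: [5, 13, 32, 35, 41, 42, 44, 46]
Step 2: n = 8
Step 3: Using the exclusive quartile method:
  Q1 = 17.75
  Q2 (median) = 38
  Q3 = 43.5
  IQR = Q3 - Q1 = 43.5 - 17.75 = 25.75
Step 4: Q3 = 43.5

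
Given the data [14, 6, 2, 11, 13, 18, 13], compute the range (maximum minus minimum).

16

Step 1: Identify the maximum value: max = 18
Step 2: Identify the minimum value: min = 2
Step 3: Range = max - min = 18 - 2 = 16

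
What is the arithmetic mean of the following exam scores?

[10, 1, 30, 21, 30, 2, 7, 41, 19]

17.8889

Step 1: Sum all values: 10 + 1 + 30 + 21 + 30 + 2 + 7 + 41 + 19 = 161
Step 2: Count the number of values: n = 9
Step 3: Mean = sum / n = 161 / 9 = 17.8889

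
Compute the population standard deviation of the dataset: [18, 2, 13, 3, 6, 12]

5.7735

Step 1: Compute the mean: 9
Step 2: Sum of squared deviations from the mean: 200
Step 3: Population variance = 200 / 6 = 33.3333
Step 4: Standard deviation = sqrt(33.3333) = 5.7735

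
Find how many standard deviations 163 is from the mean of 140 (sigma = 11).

2.0909

Step 1: Recall the z-score formula: z = (x - mu) / sigma
Step 2: Substitute values: z = (163 - 140) / 11
Step 3: z = 23 / 11 = 2.0909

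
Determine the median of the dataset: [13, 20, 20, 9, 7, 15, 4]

13

Step 1: Sort the data in ascending order: [4, 7, 9, 13, 15, 20, 20]
Step 2: The number of values is n = 7.
Step 3: Since n is odd, the median is the middle value at position 4: 13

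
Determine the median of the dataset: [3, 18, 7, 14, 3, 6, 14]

7

Step 1: Sort the data in ascending order: [3, 3, 6, 7, 14, 14, 18]
Step 2: The number of values is n = 7.
Step 3: Since n is odd, the median is the middle value at position 4: 7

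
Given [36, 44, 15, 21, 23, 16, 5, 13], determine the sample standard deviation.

12.7384

Step 1: Compute the mean: 21.625
Step 2: Sum of squared deviations from the mean: 1135.875
Step 3: Sample variance = 1135.875 / 7 = 162.2679
Step 4: Standard deviation = sqrt(162.2679) = 12.7384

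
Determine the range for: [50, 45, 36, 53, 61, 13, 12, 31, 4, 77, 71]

73

Step 1: Identify the maximum value: max = 77
Step 2: Identify the minimum value: min = 4
Step 3: Range = max - min = 77 - 4 = 73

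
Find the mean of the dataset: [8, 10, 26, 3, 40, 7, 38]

18.8571

Step 1: Sum all values: 8 + 10 + 26 + 3 + 40 + 7 + 38 = 132
Step 2: Count the number of values: n = 7
Step 3: Mean = sum / n = 132 / 7 = 18.8571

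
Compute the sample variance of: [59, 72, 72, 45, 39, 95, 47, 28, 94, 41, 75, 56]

466.3864

Step 1: Compute the mean: (59 + 72 + 72 + 45 + 39 + 95 + 47 + 28 + 94 + 41 + 75 + 56) / 12 = 60.25
Step 2: Compute squared deviations from the mean:
  (59 - 60.25)^2 = 1.5625
  (72 - 60.25)^2 = 138.0625
  (72 - 60.25)^2 = 138.0625
  (45 - 60.25)^2 = 232.5625
  (39 - 60.25)^2 = 451.5625
  (95 - 60.25)^2 = 1207.5625
  (47 - 60.25)^2 = 175.5625
  (28 - 60.25)^2 = 1040.0625
  (94 - 60.25)^2 = 1139.0625
  (41 - 60.25)^2 = 370.5625
  (75 - 60.25)^2 = 217.5625
  (56 - 60.25)^2 = 18.0625
Step 3: Sum of squared deviations = 5130.25
Step 4: Sample variance = 5130.25 / 11 = 466.3864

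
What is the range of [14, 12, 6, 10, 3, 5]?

11

Step 1: Identify the maximum value: max = 14
Step 2: Identify the minimum value: min = 3
Step 3: Range = max - min = 14 - 3 = 11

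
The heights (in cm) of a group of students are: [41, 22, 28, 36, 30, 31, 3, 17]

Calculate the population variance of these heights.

124.5

Step 1: Compute the mean: (41 + 22 + 28 + 36 + 30 + 31 + 3 + 17) / 8 = 26
Step 2: Compute squared deviations from the mean:
  (41 - 26)^2 = 225
  (22 - 26)^2 = 16
  (28 - 26)^2 = 4
  (36 - 26)^2 = 100
  (30 - 26)^2 = 16
  (31 - 26)^2 = 25
  (3 - 26)^2 = 529
  (17 - 26)^2 = 81
Step 3: Sum of squared deviations = 996
Step 4: Population variance = 996 / 8 = 124.5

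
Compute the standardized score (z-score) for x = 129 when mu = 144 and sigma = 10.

-1.5

Step 1: Recall the z-score formula: z = (x - mu) / sigma
Step 2: Substitute values: z = (129 - 144) / 10
Step 3: z = -15 / 10 = -1.5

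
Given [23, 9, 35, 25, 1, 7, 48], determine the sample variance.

280.8095

Step 1: Compute the mean: (23 + 9 + 35 + 25 + 1 + 7 + 48) / 7 = 21.1429
Step 2: Compute squared deviations from the mean:
  (23 - 21.1429)^2 = 3.449
  (9 - 21.1429)^2 = 147.449
  (35 - 21.1429)^2 = 192.0204
  (25 - 21.1429)^2 = 14.8776
  (1 - 21.1429)^2 = 405.7347
  (7 - 21.1429)^2 = 200.0204
  (48 - 21.1429)^2 = 721.3061
Step 3: Sum of squared deviations = 1684.8571
Step 4: Sample variance = 1684.8571 / 6 = 280.8095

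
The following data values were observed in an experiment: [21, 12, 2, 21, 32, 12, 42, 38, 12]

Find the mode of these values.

12

Step 1: Count the frequency of each value:
  2: appears 1 time(s)
  12: appears 3 time(s)
  21: appears 2 time(s)
  32: appears 1 time(s)
  38: appears 1 time(s)
  42: appears 1 time(s)
Step 2: The value 12 appears most frequently (3 times).
Step 3: Mode = 12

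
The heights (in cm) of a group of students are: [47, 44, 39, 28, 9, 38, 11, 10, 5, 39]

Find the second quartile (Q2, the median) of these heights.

33

Step 1: Sort the data: [5, 9, 10, 11, 28, 38, 39, 39, 44, 47]
Step 2: n = 10
Step 3: Q2 is the median. Since n is even, it is the average of the values at positions 5 and 6:
  Q2 = (28 + 38) / 2 = 33
Step 4: Q2 = 33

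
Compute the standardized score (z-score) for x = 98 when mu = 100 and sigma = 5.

-0.4

Step 1: Recall the z-score formula: z = (x - mu) / sigma
Step 2: Substitute values: z = (98 - 100) / 5
Step 3: z = -2 / 5 = -0.4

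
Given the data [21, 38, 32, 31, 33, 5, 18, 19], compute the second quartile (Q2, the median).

26

Step 1: Sort the data: [5, 18, 19, 21, 31, 32, 33, 38]
Step 2: n = 8
Step 3: Q2 is the median. Since n is even, it is the average of the values at positions 4 and 5:
  Q2 = (21 + 31) / 2 = 26
Step 4: Q2 = 26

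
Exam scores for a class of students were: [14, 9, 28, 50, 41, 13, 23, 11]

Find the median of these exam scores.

18.5

Step 1: Sort the data in ascending order: [9, 11, 13, 14, 23, 28, 41, 50]
Step 2: The number of values is n = 8.
Step 3: Since n is even, the median is the average of positions 4 and 5:
  Median = (14 + 23) / 2 = 18.5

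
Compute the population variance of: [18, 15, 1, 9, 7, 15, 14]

29.9184

Step 1: Compute the mean: (18 + 15 + 1 + 9 + 7 + 15 + 14) / 7 = 11.2857
Step 2: Compute squared deviations from the mean:
  (18 - 11.2857)^2 = 45.0816
  (15 - 11.2857)^2 = 13.7959
  (1 - 11.2857)^2 = 105.7959
  (9 - 11.2857)^2 = 5.2245
  (7 - 11.2857)^2 = 18.3673
  (15 - 11.2857)^2 = 13.7959
  (14 - 11.2857)^2 = 7.3673
Step 3: Sum of squared deviations = 209.4286
Step 4: Population variance = 209.4286 / 7 = 29.9184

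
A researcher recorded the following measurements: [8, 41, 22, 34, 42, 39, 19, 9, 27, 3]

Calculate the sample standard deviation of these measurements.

14.5159

Step 1: Compute the mean: 24.4
Step 2: Sum of squared deviations from the mean: 1896.4
Step 3: Sample variance = 1896.4 / 9 = 210.7111
Step 4: Standard deviation = sqrt(210.7111) = 14.5159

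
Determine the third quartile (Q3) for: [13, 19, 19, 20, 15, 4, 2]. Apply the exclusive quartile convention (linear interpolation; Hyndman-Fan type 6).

19

Step 1: Sort the data: [2, 4, 13, 15, 19, 19, 20]
Step 2: n = 7
Step 3: Using the exclusive quartile method:
  Q1 = 4
  Q2 (median) = 15
  Q3 = 19
  IQR = Q3 - Q1 = 19 - 4 = 15
Step 4: Q3 = 19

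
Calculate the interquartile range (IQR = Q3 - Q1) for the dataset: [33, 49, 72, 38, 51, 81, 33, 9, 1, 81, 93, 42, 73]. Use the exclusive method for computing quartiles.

44

Step 1: Sort the data: [1, 9, 33, 33, 38, 42, 49, 51, 72, 73, 81, 81, 93]
Step 2: n = 13
Step 3: Using the exclusive quartile method:
  Q1 = 33
  Q2 (median) = 49
  Q3 = 77
  IQR = Q3 - Q1 = 77 - 33 = 44
Step 4: IQR = 44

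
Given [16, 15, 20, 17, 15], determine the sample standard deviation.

2.0736

Step 1: Compute the mean: 16.6
Step 2: Sum of squared deviations from the mean: 17.2
Step 3: Sample variance = 17.2 / 4 = 4.3
Step 4: Standard deviation = sqrt(4.3) = 2.0736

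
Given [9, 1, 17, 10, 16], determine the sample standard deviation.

6.4265

Step 1: Compute the mean: 10.6
Step 2: Sum of squared deviations from the mean: 165.2
Step 3: Sample variance = 165.2 / 4 = 41.3
Step 4: Standard deviation = sqrt(41.3) = 6.4265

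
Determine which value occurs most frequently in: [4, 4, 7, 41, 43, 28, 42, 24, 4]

4

Step 1: Count the frequency of each value:
  4: appears 3 time(s)
  7: appears 1 time(s)
  24: appears 1 time(s)
  28: appears 1 time(s)
  41: appears 1 time(s)
  42: appears 1 time(s)
  43: appears 1 time(s)
Step 2: The value 4 appears most frequently (3 times).
Step 3: Mode = 4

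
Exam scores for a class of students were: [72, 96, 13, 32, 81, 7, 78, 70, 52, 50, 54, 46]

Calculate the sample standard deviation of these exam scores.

27.1465

Step 1: Compute the mean: 54.25
Step 2: Sum of squared deviations from the mean: 8106.25
Step 3: Sample variance = 8106.25 / 11 = 736.9318
Step 4: Standard deviation = sqrt(736.9318) = 27.1465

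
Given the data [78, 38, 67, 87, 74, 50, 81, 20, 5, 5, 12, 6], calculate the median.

44

Step 1: Sort the data in ascending order: [5, 5, 6, 12, 20, 38, 50, 67, 74, 78, 81, 87]
Step 2: The number of values is n = 12.
Step 3: Since n is even, the median is the average of positions 6 and 7:
  Median = (38 + 50) / 2 = 44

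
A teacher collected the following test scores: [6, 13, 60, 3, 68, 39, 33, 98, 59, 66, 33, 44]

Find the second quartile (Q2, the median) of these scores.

41.5

Step 1: Sort the data: [3, 6, 13, 33, 33, 39, 44, 59, 60, 66, 68, 98]
Step 2: n = 12
Step 3: Q2 is the median. Since n is even, it is the average of the values at positions 6 and 7:
  Q2 = (39 + 44) / 2 = 41.5
Step 4: Q2 = 41.5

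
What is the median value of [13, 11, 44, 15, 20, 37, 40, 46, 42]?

37

Step 1: Sort the data in ascending order: [11, 13, 15, 20, 37, 40, 42, 44, 46]
Step 2: The number of values is n = 9.
Step 3: Since n is odd, the median is the middle value at position 5: 37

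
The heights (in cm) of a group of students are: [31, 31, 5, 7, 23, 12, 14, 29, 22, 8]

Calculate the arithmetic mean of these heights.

18.2

Step 1: Sum all values: 31 + 31 + 5 + 7 + 23 + 12 + 14 + 29 + 22 + 8 = 182
Step 2: Count the number of values: n = 10
Step 3: Mean = sum / n = 182 / 10 = 18.2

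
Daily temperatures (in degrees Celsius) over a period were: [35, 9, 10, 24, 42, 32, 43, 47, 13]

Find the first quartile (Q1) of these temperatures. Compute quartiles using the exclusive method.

11.5

Step 1: Sort the data: [9, 10, 13, 24, 32, 35, 42, 43, 47]
Step 2: n = 9
Step 3: Using the exclusive quartile method:
  Q1 = 11.5
  Q2 (median) = 32
  Q3 = 42.5
  IQR = Q3 - Q1 = 42.5 - 11.5 = 31
Step 4: Q1 = 11.5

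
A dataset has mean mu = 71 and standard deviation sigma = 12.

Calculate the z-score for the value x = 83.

1

Step 1: Recall the z-score formula: z = (x - mu) / sigma
Step 2: Substitute values: z = (83 - 71) / 12
Step 3: z = 12 / 12 = 1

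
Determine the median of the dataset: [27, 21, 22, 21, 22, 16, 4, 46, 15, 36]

21.5

Step 1: Sort the data in ascending order: [4, 15, 16, 21, 21, 22, 22, 27, 36, 46]
Step 2: The number of values is n = 10.
Step 3: Since n is even, the median is the average of positions 5 and 6:
  Median = (21 + 22) / 2 = 21.5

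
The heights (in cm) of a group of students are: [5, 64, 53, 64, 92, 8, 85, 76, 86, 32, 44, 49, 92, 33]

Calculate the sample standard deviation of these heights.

29.185

Step 1: Compute the mean: 55.9286
Step 2: Sum of squared deviations from the mean: 11072.9286
Step 3: Sample variance = 11072.9286 / 13 = 851.7637
Step 4: Standard deviation = sqrt(851.7637) = 29.185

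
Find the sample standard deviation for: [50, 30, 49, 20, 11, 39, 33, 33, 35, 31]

11.7894

Step 1: Compute the mean: 33.1
Step 2: Sum of squared deviations from the mean: 1250.9
Step 3: Sample variance = 1250.9 / 9 = 138.9889
Step 4: Standard deviation = sqrt(138.9889) = 11.7894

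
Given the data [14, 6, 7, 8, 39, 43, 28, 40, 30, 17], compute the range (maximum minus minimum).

37

Step 1: Identify the maximum value: max = 43
Step 2: Identify the minimum value: min = 6
Step 3: Range = max - min = 43 - 6 = 37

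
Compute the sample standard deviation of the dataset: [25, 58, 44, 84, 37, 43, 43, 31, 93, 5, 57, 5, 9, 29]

26.6579

Step 1: Compute the mean: 40.2143
Step 2: Sum of squared deviations from the mean: 9238.3571
Step 3: Sample variance = 9238.3571 / 13 = 710.6429
Step 4: Standard deviation = sqrt(710.6429) = 26.6579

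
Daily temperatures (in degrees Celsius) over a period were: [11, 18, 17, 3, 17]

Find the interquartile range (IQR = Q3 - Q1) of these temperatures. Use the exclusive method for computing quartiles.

10.5

Step 1: Sort the data: [3, 11, 17, 17, 18]
Step 2: n = 5
Step 3: Using the exclusive quartile method:
  Q1 = 7
  Q2 (median) = 17
  Q3 = 17.5
  IQR = Q3 - Q1 = 17.5 - 7 = 10.5
Step 4: IQR = 10.5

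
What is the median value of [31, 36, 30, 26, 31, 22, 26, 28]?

29

Step 1: Sort the data in ascending order: [22, 26, 26, 28, 30, 31, 31, 36]
Step 2: The number of values is n = 8.
Step 3: Since n is even, the median is the average of positions 4 and 5:
  Median = (28 + 30) / 2 = 29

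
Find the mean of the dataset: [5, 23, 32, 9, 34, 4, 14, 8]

16.125

Step 1: Sum all values: 5 + 23 + 32 + 9 + 34 + 4 + 14 + 8 = 129
Step 2: Count the number of values: n = 8
Step 3: Mean = sum / n = 129 / 8 = 16.125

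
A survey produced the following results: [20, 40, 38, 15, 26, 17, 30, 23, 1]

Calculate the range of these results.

39

Step 1: Identify the maximum value: max = 40
Step 2: Identify the minimum value: min = 1
Step 3: Range = max - min = 40 - 1 = 39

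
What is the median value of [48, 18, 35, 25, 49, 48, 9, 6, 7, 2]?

21.5

Step 1: Sort the data in ascending order: [2, 6, 7, 9, 18, 25, 35, 48, 48, 49]
Step 2: The number of values is n = 10.
Step 3: Since n is even, the median is the average of positions 5 and 6:
  Median = (18 + 25) / 2 = 21.5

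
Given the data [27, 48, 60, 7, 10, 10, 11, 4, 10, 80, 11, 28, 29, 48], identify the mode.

10

Step 1: Count the frequency of each value:
  4: appears 1 time(s)
  7: appears 1 time(s)
  10: appears 3 time(s)
  11: appears 2 time(s)
  27: appears 1 time(s)
  28: appears 1 time(s)
  29: appears 1 time(s)
  48: appears 2 time(s)
  60: appears 1 time(s)
  80: appears 1 time(s)
Step 2: The value 10 appears most frequently (3 times).
Step 3: Mode = 10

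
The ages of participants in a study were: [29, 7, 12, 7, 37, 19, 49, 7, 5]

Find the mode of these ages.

7

Step 1: Count the frequency of each value:
  5: appears 1 time(s)
  7: appears 3 time(s)
  12: appears 1 time(s)
  19: appears 1 time(s)
  29: appears 1 time(s)
  37: appears 1 time(s)
  49: appears 1 time(s)
Step 2: The value 7 appears most frequently (3 times).
Step 3: Mode = 7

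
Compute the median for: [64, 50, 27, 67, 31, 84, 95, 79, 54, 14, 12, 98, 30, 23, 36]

50

Step 1: Sort the data in ascending order: [12, 14, 23, 27, 30, 31, 36, 50, 54, 64, 67, 79, 84, 95, 98]
Step 2: The number of values is n = 15.
Step 3: Since n is odd, the median is the middle value at position 8: 50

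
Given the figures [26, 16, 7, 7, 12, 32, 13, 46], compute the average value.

19.875

Step 1: Sum all values: 26 + 16 + 7 + 7 + 12 + 32 + 13 + 46 = 159
Step 2: Count the number of values: n = 8
Step 3: Mean = sum / n = 159 / 8 = 19.875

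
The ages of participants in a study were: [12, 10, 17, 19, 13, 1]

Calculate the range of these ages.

18

Step 1: Identify the maximum value: max = 19
Step 2: Identify the minimum value: min = 1
Step 3: Range = max - min = 19 - 1 = 18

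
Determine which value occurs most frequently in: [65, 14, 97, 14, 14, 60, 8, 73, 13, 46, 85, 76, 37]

14

Step 1: Count the frequency of each value:
  8: appears 1 time(s)
  13: appears 1 time(s)
  14: appears 3 time(s)
  37: appears 1 time(s)
  46: appears 1 time(s)
  60: appears 1 time(s)
  65: appears 1 time(s)
  73: appears 1 time(s)
  76: appears 1 time(s)
  85: appears 1 time(s)
  97: appears 1 time(s)
Step 2: The value 14 appears most frequently (3 times).
Step 3: Mode = 14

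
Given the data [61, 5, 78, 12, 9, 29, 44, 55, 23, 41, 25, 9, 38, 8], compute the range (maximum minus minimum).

73

Step 1: Identify the maximum value: max = 78
Step 2: Identify the minimum value: min = 5
Step 3: Range = max - min = 78 - 5 = 73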